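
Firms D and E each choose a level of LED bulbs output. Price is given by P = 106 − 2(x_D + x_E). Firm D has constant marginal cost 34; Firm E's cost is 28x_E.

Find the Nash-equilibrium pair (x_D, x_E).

Firm D's profit: π = x_D(106 − 2(x_D + x_E)) − 34x_D.
∂π/∂x_D = 72 − 4x_D − 2x_E = 0, so x_D = 18 − 0.5x_E.
By the same steps for E: x_E = 19.5 − 0.5x_D.
Substituting the second reaction function into the first: x_D = 18 − 0.5(19.5 − 0.5x_D), which gives 0.75x_D = 8.25 ⇒ x_D = 11.
Then x_E = 19.5 − 0.5·11 = 14.

11, 14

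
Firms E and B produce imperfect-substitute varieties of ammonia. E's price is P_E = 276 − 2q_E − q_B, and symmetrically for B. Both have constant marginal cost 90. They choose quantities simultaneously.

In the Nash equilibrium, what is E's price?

164.4

Firm E's profit: π = q_E(276 − 2q_E − q_B) − 90q_E.
∂π/∂q_E = 186 − 4q_E − q_B = 0 ⇒ q_E = 46.5 − 0.25q_B.
The game is symmetric, so in equilibrium q_B = q_E: the reaction function gives 1.25q_E = 46.5, hence q_E = 37.2.
P_E = 276 − 2·37.2 − 37.2 = 164.4.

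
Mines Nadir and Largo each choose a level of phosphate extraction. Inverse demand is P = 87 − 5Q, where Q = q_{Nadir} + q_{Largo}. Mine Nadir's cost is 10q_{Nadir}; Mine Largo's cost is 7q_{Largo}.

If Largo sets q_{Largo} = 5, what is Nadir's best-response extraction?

Mine Nadir's profit: π = q_{Nadir}(87 − 5(q_{Nadir} + q_{Largo})) − 10q_{Nadir}.
∂π/∂q_{Nadir} = 77 − 10q_{Nadir} − 5q_{Largo} = 0, so q_{Nadir} = 7.7 − 0.5q_{Largo}.
At q_{Largo} = 5: q_{Nadir} = 7.7 − 0.5·5 = 5.2.

5.2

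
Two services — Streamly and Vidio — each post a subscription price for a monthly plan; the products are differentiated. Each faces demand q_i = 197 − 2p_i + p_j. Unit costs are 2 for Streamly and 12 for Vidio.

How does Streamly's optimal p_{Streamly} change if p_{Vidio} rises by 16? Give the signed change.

Streamly's profit: π = (p_{Streamly} − 2)(197 − 2p_{Streamly} + p_{Vidio}).
∂π/∂p_{Streamly} = 201 − 4p_{Streamly} + p_{Vidio} = 0 ⇒ p_{Streamly} = 50.25 + 0.25p_{Vidio}.
The reaction-function slope is 0.25, so a 16-unit rise in p_{Vidio} moves p_{Streamly} by 0.25 × 16 = 4. Streamly's best response rises — the actions are strategic complements.

4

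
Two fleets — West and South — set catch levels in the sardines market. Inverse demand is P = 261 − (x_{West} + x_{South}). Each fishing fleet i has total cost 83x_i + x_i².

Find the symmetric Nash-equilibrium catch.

35.6

Fishing fleet West's profit: π = x_{West}(261 − (x_{West} + x_{South})) − 83x_{West} − x_{West}².
∂π/∂x_{West} = 178 − 4x_{West} − x_{South} = 0, so x_{West} = 44.5 − 0.25x_{South}.
By symmetry x_{South} = x_{West}; substituting into the reaction function, 1.25x_{West} = 44.5 and x_{West} = 35.6.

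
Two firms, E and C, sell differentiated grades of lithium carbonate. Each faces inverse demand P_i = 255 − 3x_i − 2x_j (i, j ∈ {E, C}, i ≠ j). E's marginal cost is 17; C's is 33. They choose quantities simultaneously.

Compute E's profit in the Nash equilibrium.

2836.6875

Firm E's profit: π = x_E(255 − 3x_E − 2x_C) − 17x_E.
∂π/∂x_E = 238 − 6x_E − 2x_C = 0 ⇒ x_E = 119/3 − (1/3)x_C.
Similarly x_C = 37 − (1/3)x_E.
Plugging x_C into E's best response: x_E = 119/3 − (1/3)(37 − (1/3)x_E) ⇒ (8/9)x_E = 82/3, so x_E = 30.75.
Then x_C = 37 − (1/3)·30.75 = 26.75.
P_E = 255 − 3·30.75 − 2·26.75 = 109.25.
Profit = (109.25 − 17)·30.75 = 2836.6875.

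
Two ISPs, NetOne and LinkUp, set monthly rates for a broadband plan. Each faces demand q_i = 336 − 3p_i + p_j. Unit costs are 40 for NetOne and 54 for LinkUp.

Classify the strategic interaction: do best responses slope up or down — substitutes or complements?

NetOne's profit: π = (p_{NetOne} − 40)(336 − 3p_{NetOne} + p_{LinkUp}).
∂π/∂p_{NetOne} = 456 − 6p_{NetOne} + p_{LinkUp} = 0 ⇒ p_{NetOne} = 76 + (1/6)p_{LinkUp}.
The best-response slope dp_{NetOne}/dp_{LinkUp} = 1/6 > 0: the reaction function is upward-sloping, so the choices are strategic complements.

strategic complements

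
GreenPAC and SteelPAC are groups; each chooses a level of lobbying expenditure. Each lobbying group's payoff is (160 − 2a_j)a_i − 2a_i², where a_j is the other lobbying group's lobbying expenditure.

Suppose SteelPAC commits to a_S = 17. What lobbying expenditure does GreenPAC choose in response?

31.5

GreenPAC's payoff is (160 − 2a_S)a_G − 2a_G².
∂π/∂a_G = 160 − 2a_S − 4a_G = 0, so a_G = 40 − 0.5a_S.
At a_S = 17: a_G = 40 − 0.5·17 = 31.5.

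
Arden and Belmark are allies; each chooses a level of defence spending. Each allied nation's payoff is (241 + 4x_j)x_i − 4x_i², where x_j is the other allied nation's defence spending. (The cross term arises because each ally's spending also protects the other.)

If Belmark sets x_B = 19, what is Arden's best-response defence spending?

Arden's payoff is (241 + 4x_B)x_A − 4x_A².
∂π/∂x_A = 241 + 4x_B − 8x_A = 0, so x_A = 30.125 + 0.5x_B.
At x_B = 19: x_A = 30.125 + 0.5·19 = 39.625.

39.625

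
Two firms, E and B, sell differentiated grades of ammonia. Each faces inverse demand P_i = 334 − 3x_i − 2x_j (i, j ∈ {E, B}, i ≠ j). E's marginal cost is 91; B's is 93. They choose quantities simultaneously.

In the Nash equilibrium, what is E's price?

182.5

Firm E's profit: π = x_E(334 − 3x_E − 2x_B) − 91x_E.
∂π/∂x_E = 243 − 6x_E − 2x_B = 0 ⇒ x_E = 40.5 − (1/3)x_B.
Similarly x_B = 241/6 − (1/3)x_E.
Solving the two reaction functions simultaneously: (1 − (−1/3)(−1/3))x_E = 40.5 − (1/3)·(241/6), so (8/9)x_E = 244/9 and x_E = 30.5.
Then x_B = 241/6 − (1/3)·30.5 = 30.
P_E = 334 − 3·30.5 − 2·30 = 182.5.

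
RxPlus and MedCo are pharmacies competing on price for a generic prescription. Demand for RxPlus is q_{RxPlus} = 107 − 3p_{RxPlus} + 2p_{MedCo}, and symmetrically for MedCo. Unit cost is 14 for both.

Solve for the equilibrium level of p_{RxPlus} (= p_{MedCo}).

RxPlus's profit: π = (p_{RxPlus} − 14)(107 − 3p_{RxPlus} + 2p_{MedCo}).
∂π/∂p_{RxPlus} = 149 − 6p_{RxPlus} + 2p_{MedCo} = 0 ⇒ p_{RxPlus} = 149/6 + (1/3)p_{MedCo}.
Setting p_{RxPlus} = p_{MedCo} in the reaction function: p_{RxPlus} = 149/6 + (1/3)p_{RxPlus}, so p_{RxPlus} = (149/6) / (2/3) = 37.25.

37.25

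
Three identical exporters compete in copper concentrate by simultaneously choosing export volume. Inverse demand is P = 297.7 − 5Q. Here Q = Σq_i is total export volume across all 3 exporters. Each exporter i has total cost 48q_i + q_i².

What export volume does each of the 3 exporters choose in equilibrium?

11.35

A representative exporter's profit is π_i = q_i(297.7 − 5Q) − 48q_i − q_i², with Q = q_i + Σ_{j≠i} q_j.
First-order condition: 249.7 − 12q_i − 5Σ_{j≠i} q_j = 0.
With identical exporters, set every q_j = q: then 249.7 − 12q − 10q = 0, i.e. q = 249.7/22 = 11.35.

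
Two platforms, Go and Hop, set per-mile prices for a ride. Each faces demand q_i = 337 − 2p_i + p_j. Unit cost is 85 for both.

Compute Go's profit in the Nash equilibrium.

14112

Go's profit: π = (p_{Go} − 85)(337 − 2p_{Go} + p_{Hop}).
∂π/∂p_{Go} = 507 − 4p_{Go} + p_{Hop} = 0 ⇒ p_{Go} = 126.75 + 0.25p_{Hop}.
The game is symmetric, so in equilibrium p_{Hop} = p_{Go}: the reaction function gives 0.75p_{Go} = 126.75, hence p_{Go} = 169.
q_{Go} = 337 − 2·169 + 169 = 168.
Profit = (169 − 85)·168 = 14112.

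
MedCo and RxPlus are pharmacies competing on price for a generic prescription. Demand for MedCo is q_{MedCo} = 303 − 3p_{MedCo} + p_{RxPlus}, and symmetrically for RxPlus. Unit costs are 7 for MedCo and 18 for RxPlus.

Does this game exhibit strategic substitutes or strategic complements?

strategic complements

MedCo's profit: π = (p_{MedCo} − 7)(303 − 3p_{MedCo} + p_{RxPlus}).
∂π/∂p_{MedCo} = 324 − 6p_{MedCo} + p_{RxPlus} = 0 ⇒ p_{MedCo} = 54 + (1/6)p_{RxPlus}.
The best-response slope dp_{MedCo}/dp_{RxPlus} = 1/6 > 0: the reaction function is upward-sloping, so the choices are strategic complements.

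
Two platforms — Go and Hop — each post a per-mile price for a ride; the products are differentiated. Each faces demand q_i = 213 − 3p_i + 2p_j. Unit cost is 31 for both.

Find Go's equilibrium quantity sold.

Go's profit: π = (p_{Go} − 31)(213 − 3p_{Go} + 2p_{Hop}).
∂π/∂p_{Go} = 306 − 6p_{Go} + 2p_{Hop} = 0 ⇒ p_{Go} = 51 + (1/3)p_{Hop}.
The game is symmetric, so in equilibrium p_{Hop} = p_{Go}: the reaction function gives (2/3)p_{Go} = 51, hence p_{Go} = 76.5.
q_{Go} = 213 − 3·76.5 + 2·76.5 = 136.5.

136.5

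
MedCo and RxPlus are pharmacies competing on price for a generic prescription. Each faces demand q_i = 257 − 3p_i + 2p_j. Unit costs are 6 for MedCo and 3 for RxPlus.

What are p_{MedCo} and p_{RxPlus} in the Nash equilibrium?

MedCo's profit: π = (p_{MedCo} − 6)(257 − 3p_{MedCo} + 2p_{RxPlus}).
∂π/∂p_{MedCo} = 275 − 6p_{MedCo} + 2p_{RxPlus} = 0 ⇒ p_{MedCo} = 275/6 + (1/3)p_{RxPlus}.
Similarly p_{RxPlus} = 133/3 + (1/3)p_{MedCo}.
Plugging p_{RxPlus} into MedCo's best response: p_{MedCo} = 275/6 + (1/3)(133/3 + (1/3)p_{MedCo}) ⇒ (8/9)p_{MedCo} = 1091/18, so p_{MedCo} = 68.1875.
Then p_{RxPlus} = 133/3 + (1/3)·68.1875 = 67.0625.

68.1875, 67.0625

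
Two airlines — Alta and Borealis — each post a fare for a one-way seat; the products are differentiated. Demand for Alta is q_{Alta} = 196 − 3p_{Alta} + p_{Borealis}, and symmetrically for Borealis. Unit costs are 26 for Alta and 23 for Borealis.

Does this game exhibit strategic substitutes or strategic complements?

strategic complements

Alta's profit: π = (p_{Alta} − 26)(196 − 3p_{Alta} + p_{Borealis}).
∂π/∂p_{Alta} = 274 − 6p_{Alta} + p_{Borealis} = 0 ⇒ p_{Alta} = 137/3 + (1/6)p_{Borealis}.
The best-response slope dp_{Alta}/dp_{Borealis} = 1/6 > 0: the reaction function is upward-sloping, so the choices are strategic complements.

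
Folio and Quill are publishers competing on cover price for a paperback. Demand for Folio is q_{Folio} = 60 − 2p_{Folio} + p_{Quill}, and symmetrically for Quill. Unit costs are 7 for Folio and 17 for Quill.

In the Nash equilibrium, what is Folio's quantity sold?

Folio's profit: π = (p_{Folio} − 7)(60 − 2p_{Folio} + p_{Quill}).
∂π/∂p_{Folio} = 74 − 4p_{Folio} + p_{Quill} = 0 ⇒ p_{Folio} = 18.5 + 0.25p_{Quill}.
Similarly p_{Quill} = 23.5 + 0.25p_{Folio}.
Substituting the second reaction function into the first: p_{Folio} = 18.5 + 0.25(23.5 + 0.25p_{Folio}), which gives 0.9375p_{Folio} = 24.375 ⇒ p_{Folio} = 26.
Then p_{Quill} = 23.5 + 0.25·26 = 30.
q_{Folio} = 60 − 2·26 + 30 = 38.

38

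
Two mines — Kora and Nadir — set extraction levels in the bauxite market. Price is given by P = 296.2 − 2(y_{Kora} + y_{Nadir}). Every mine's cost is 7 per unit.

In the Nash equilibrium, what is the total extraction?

Mine Kora's profit: π = y_{Kora}(296.2 − 2(y_{Kora} + y_{Nadir})) − 7y_{Kora}.
∂π/∂y_{Kora} = 289.2 − 4y_{Kora} − 2y_{Nadir} = 0, so y_{Kora} = 72.3 − 0.5y_{Nadir}.
By symmetry y_{Nadir} = y_{Kora}; substituting into the reaction function, 1.5y_{Kora} = 72.3 and y_{Kora} = 48.2.
Total extraction: 48.2 + 48.2 = 96.4.

96.4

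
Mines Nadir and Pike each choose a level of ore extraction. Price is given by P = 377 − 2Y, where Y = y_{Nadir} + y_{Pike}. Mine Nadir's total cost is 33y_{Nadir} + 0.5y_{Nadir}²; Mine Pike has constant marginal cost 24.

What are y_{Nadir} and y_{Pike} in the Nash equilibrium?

41.875, 67.3125

Mine Nadir's profit: π = y_{Nadir}(377 − 2(y_{Nadir} + y_{Pike})) − 33y_{Nadir} − 0.5y_{Nadir}².
∂π/∂y_{Nadir} = 344 − 5y_{Nadir} − 2y_{Pike} = 0, so y_{Nadir} = 68.8 − 0.4y_{Pike}.
For Pike: ∂π/∂y_{Pike} = 353 − 4y_{Pike} − 2y_{Nadir} = 0 ⇒ y_{Pike} = 88.25 − 0.5y_{Nadir}.
Substituting the second reaction function into the first: y_{Nadir} = 68.8 − 0.4(88.25 − 0.5y_{Nadir}), which gives 0.8y_{Nadir} = 33.5 ⇒ y_{Nadir} = 41.875.
Then y_{Pike} = 88.25 − 0.5·41.875 = 67.3125.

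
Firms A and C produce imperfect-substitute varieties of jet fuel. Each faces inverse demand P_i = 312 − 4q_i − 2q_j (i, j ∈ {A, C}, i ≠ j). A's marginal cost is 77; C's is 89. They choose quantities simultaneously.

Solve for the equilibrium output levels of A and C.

23.9, 21.9

Firm A's profit: π = q_A(312 − 4q_A − 2q_C) − 77q_A.
∂π/∂q_A = 235 − 8q_A − 2q_C = 0 ⇒ q_A = 29.375 − 0.25q_C.
Similarly q_C = 27.875 − 0.25q_A.
Plugging q_C into A's best response: q_A = 29.375 − 0.25(27.875 − 0.25q_A) ⇒ 0.9375q_A = 717/32, so q_A = 23.9.
Then q_C = 27.875 − 0.25·23.9 = 21.9.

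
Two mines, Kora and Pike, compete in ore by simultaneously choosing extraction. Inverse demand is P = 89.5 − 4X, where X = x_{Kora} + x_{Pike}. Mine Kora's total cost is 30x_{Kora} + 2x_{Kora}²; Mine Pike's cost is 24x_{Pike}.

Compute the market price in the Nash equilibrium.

51.4

Mine Kora's profit: π = x_{Kora}(89.5 − 4(x_{Kora} + x_{Pike})) − 30x_{Kora} − 2x_{Kora}².
∂π/∂x_{Kora} = 59.5 − 12x_{Kora} − 4x_{Pike} = 0, so x_{Kora} = 119/24 − (1/3)x_{Pike}.
For Pike: ∂π/∂x_{Pike} = 65.5 − 8x_{Pike} − 4x_{Kora} = 0 ⇒ x_{Pike} = 8.1875 − 0.5x_{Kora}.
Plugging x_{Pike} into Kora's best response: x_{Kora} = 119/24 − (1/3)(8.1875 − 0.5x_{Kora}) ⇒ (5/6)x_{Kora} = 107/48, so x_{Kora} = 2.675.
Then x_{Pike} = 8.1875 − 0.5·2.675 = 6.85.
Equilibrium price: P = 89.5 − 4·9.525 = 51.4.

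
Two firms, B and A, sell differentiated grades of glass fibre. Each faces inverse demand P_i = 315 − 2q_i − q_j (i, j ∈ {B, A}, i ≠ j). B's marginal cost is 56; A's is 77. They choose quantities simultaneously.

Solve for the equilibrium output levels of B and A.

Firm B's profit: π = q_B(315 − 2q_B − q_A) − 56q_B.
∂π/∂q_B = 259 − 4q_B − q_A = 0 ⇒ q_B = 64.75 − 0.25q_A.
Similarly q_A = 59.5 − 0.25q_B.
Plugging q_A into B's best response: q_B = 64.75 − 0.25(59.5 − 0.25q_B) ⇒ 0.9375q_B = 49.875, so q_B = 53.2.
Then q_A = 59.5 − 0.25·53.2 = 46.2.

53.2, 46.2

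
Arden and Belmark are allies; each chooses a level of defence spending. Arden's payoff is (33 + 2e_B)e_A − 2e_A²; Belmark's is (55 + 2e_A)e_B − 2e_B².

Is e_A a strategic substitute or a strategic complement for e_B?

Expanding Arden's payoff: 33e_A + 2e_Be_A − 2e_A².
∂π/∂e_A = 33 + 2e_B − 4e_A = 0, so e_A = 8.25 + 0.5e_B.
The best-response slope de_A/de_B = 0.5 > 0: the reaction function is upward-sloping, so the choices are strategic complements.

strategic complements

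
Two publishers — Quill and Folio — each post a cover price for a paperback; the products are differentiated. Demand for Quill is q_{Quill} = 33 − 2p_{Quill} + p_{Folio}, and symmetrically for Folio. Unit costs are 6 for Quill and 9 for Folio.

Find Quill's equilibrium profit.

176.72

Quill's profit: π = (p_{Quill} − 6)(33 − 2p_{Quill} + p_{Folio}).
∂π/∂p_{Quill} = 45 − 4p_{Quill} + p_{Folio} = 0 ⇒ p_{Quill} = 11.25 + 0.25p_{Folio}.
Similarly p_{Folio} = 12.75 + 0.25p_{Quill}.
Plugging p_{Folio} into Quill's best response: p_{Quill} = 11.25 + 0.25(12.75 + 0.25p_{Quill}) ⇒ 0.9375p_{Quill} = 14.4375, so p_{Quill} = 15.4.
Then p_{Folio} = 12.75 + 0.25·15.4 = 16.6.
q_{Quill} = 33 − 2·15.4 + 16.6 = 18.8.
Profit = (15.4 − 6)·18.8 = 176.72.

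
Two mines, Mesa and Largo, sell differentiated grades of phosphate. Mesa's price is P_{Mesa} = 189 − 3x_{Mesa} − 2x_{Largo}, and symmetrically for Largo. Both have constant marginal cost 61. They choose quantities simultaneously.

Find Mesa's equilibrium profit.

768

Mine Mesa's profit: π = x_{Mesa}(189 − 3x_{Mesa} − 2x_{Largo}) − 61x_{Mesa}.
∂π/∂x_{Mesa} = 128 − 6x_{Mesa} − 2x_{Largo} = 0 ⇒ x_{Mesa} = 64/3 − (1/3)x_{Largo}.
The game is symmetric, so in equilibrium x_{Largo} = x_{Mesa}: the reaction function gives (4/3)x_{Mesa} = 64/3, hence x_{Mesa} = 16.
P_{Mesa} = 189 − 3·16 − 2·16 = 109.
Profit = (109 − 61)·16 = 768.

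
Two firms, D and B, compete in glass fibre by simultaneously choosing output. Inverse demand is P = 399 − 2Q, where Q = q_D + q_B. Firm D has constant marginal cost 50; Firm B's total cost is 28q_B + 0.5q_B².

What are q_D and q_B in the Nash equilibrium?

Firm D's profit: π = q_D(399 − 2(q_D + q_B)) − 50q_D.
∂π/∂q_D = 349 − 4q_D − 2q_B = 0, so q_D = 87.25 − 0.5q_B.
For B: ∂π/∂q_B = 371 − 5q_B − 2q_D = 0 ⇒ q_B = 74.2 − 0.4q_D.
Substituting the second reaction function into the first: q_D = 87.25 − 0.5(74.2 − 0.4q_D), which gives 0.8q_D = 50.15 ⇒ q_D = 62.6875.
Then q_B = 74.2 − 0.4·62.6875 = 49.125.

62.6875, 49.125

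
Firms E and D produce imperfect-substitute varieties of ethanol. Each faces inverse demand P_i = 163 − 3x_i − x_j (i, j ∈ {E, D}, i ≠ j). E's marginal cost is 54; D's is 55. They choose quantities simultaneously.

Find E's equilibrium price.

Firm E's profit: π = x_E(163 − 3x_E − x_D) − 54x_E.
∂π/∂x_E = 109 − 6x_E − x_D = 0 ⇒ x_E = 109/6 − (1/6)x_D.
Similarly x_D = 18 − (1/6)x_E.
Substituting the second reaction function into the first: x_E = 109/6 − (1/6)(18 − (1/6)x_E), which gives (35/36)x_E = 91/6 ⇒ x_E = 15.6.
Then x_D = 18 − (1/6)·15.6 = 15.4.
P_E = 163 − 3·15.6 − 15.4 = 100.8.

100.8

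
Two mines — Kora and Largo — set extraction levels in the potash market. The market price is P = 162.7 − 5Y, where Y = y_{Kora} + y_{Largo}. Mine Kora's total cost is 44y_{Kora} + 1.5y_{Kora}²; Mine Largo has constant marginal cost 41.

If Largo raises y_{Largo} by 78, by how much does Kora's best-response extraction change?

Mine Kora's profit: π = y_{Kora}(162.7 − 5(y_{Kora} + y_{Largo})) − 44y_{Kora} − 1.5y_{Kora}².
∂π/∂y_{Kora} = 118.7 − 13y_{Kora} − 5y_{Largo} = 0, so y_{Kora} = 1187/130 − (5/13)y_{Largo}.
The reaction-function slope is −5/13, so a 78-unit rise in y_{Largo} moves y_{Kora} by −5/13 × 78 = −30. Kora's best response falls — the actions are strategic substitutes.

-30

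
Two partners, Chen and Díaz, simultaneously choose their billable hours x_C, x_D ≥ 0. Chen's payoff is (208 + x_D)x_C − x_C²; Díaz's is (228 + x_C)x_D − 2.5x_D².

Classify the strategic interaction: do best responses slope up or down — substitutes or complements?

strategic complements

Expanding Chen's payoff: 208x_C + x_Dx_C − x_C².
∂π/∂x_C = 208 + x_D − 2x_C = 0, so x_C = 104 + 0.5x_D.
The best-response slope dx_C/dx_D = 0.5 > 0: the reaction function is upward-sloping, so the choices are strategic complements.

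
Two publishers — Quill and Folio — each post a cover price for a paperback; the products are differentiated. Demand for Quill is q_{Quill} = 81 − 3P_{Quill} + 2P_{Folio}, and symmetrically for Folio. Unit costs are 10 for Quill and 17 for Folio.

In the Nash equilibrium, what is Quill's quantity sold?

57.1875

Quill's profit: π = (P_{Quill} − 10)(81 − 3P_{Quill} + 2P_{Folio}).
∂π/∂P_{Quill} = 111 − 6P_{Quill} + 2P_{Folio} = 0 ⇒ P_{Quill} = 18.5 + (1/3)P_{Folio}.
Similarly P_{Folio} = 22 + (1/3)P_{Quill}.
Plugging P_{Folio} into Quill's best response: P_{Quill} = 18.5 + (1/3)(22 + (1/3)P_{Quill}) ⇒ (8/9)P_{Quill} = 155/6, so P_{Quill} = 29.0625.
Then P_{Folio} = 22 + (1/3)·29.0625 = 31.6875.
q_{Quill} = 81 − 3·29.0625 + 2·31.6875 = 57.1875.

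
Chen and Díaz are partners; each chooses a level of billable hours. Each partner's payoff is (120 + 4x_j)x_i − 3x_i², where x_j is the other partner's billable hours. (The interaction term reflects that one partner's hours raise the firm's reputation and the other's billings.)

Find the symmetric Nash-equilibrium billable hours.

60

Chen's payoff is (120 + 4x_D)x_C − 3x_C².
∂π/∂x_C = 120 + 4x_D − 6x_C = 0, so x_C = 20 + (2/3)x_D.
By symmetry x_D = x_C; substituting into the reaction function, (1/3)x_C = 20 and x_C = 60.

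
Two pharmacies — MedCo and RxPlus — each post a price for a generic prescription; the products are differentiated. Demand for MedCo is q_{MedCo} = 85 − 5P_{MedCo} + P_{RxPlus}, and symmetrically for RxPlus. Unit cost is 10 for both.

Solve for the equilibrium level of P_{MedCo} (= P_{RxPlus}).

15

MedCo's profit: π = (P_{MedCo} − 10)(85 − 5P_{MedCo} + P_{RxPlus}).
∂π/∂P_{MedCo} = 135 − 10P_{MedCo} + P_{RxPlus} = 0 ⇒ P_{MedCo} = 13.5 + 0.1P_{RxPlus}.
Setting P_{MedCo} = P_{RxPlus} in the reaction function: P_{MedCo} = 13.5 + 0.1P_{MedCo}, so P_{MedCo} = 13.5 / 0.9 = 15.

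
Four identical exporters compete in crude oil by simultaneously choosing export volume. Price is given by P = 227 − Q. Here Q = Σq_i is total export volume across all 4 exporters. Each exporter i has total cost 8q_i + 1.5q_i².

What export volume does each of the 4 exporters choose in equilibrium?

A representative exporter's profit is π_i = q_i(227 − Q) − 8q_i − 1.5q_i², with Q = q_i + Σ_{j≠i} q_j.
First-order condition: 219 − 5q_i − Σ_{j≠i} q_j = 0.
Imposing symmetry (q_j = q for all j) turns Σ_{j≠i} q_j into 3q, so 219 = 8q and q = 27.375.

27.375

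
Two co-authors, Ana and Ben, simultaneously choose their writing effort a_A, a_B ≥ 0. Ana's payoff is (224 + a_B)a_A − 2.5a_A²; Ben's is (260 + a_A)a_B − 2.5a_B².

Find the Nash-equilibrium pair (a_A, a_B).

Expanding Ana's payoff: 224a_A + a_Ba_A − 2.5a_A².
∂π/∂a_A = 224 + a_B − 5a_A = 0, so a_A = 44.8 + 0.2a_B.
Likewise for Ben: a_B = 52 + 0.2a_A.
Substituting the second reaction function into the first: a_A = 44.8 + 0.2(52 + 0.2a_A), which gives 0.96a_A = 55.2 ⇒ a_A = 57.5.
Then a_B = 52 + 0.2·57.5 = 63.5.

57.5, 63.5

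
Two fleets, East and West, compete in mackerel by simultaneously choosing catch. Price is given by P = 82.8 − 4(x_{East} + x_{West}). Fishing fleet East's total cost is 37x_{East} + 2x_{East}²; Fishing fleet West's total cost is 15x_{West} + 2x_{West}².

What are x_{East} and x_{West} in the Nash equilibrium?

Fishing fleet East's profit: π = x_{East}(82.8 − 4(x_{East} + x_{West})) − 37x_{East} − 2x_{East}².
∂π/∂x_{East} = 45.8 − 12x_{East} − 4x_{West} = 0, so x_{East} = 229/60 − (1/3)x_{West}.
By the same steps for West: x_{West} = 5.65 − (1/3)x_{East}.
Substituting the second reaction function into the first: x_{East} = 229/60 − (1/3)(5.65 − (1/3)x_{East}), which gives (8/9)x_{East} = 29/15 ⇒ x_{East} = 2.175.
Then x_{West} = 5.65 − (1/3)·2.175 = 4.925.

2.175, 4.925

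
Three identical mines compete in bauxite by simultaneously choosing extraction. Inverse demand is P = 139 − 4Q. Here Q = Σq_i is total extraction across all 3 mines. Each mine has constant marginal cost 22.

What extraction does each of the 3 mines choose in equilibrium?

A representative mine's profit is π_i = q_i(139 − 4Q) − 22q_i, with Q = q_i + Σ_{j≠i} q_j.
First-order condition: 117 − 8q_i − 4Σ_{j≠i} q_j = 0.
Imposing symmetry (q_j = q for all j) turns Σ_{j≠i} q_j into 2q, so 117 = 16q and q = 7.3125.

7.3125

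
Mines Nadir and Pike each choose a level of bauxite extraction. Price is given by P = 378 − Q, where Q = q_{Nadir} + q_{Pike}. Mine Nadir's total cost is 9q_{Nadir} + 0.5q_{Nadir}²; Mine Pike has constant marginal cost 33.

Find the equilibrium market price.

Mine Nadir's profit: π = q_{Nadir}(378 − (q_{Nadir} + q_{Pike})) − 9q_{Nadir} − 0.5q_{Nadir}².
∂π/∂q_{Nadir} = 369 − 3q_{Nadir} − q_{Pike} = 0, so q_{Nadir} = 123 − (1/3)q_{Pike}.
For Pike: ∂π/∂q_{Pike} = 345 − 2q_{Pike} − q_{Nadir} = 0 ⇒ q_{Pike} = 172.5 − 0.5q_{Nadir}.
Plugging q_{Pike} into Nadir's best response: q_{Nadir} = 123 − (1/3)(172.5 − 0.5q_{Nadir}) ⇒ (5/6)q_{Nadir} = 65.5, so q_{Nadir} = 78.6.
Then q_{Pike} = 172.5 − 0.5·78.6 = 133.2.
Equilibrium price: P = 378 − 211.8 = 166.2.

166.2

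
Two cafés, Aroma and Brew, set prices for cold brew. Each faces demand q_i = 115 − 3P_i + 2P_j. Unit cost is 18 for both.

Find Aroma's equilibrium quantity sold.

Aroma's profit: π = (P_{Aroma} − 18)(115 − 3P_{Aroma} + 2P_{Brew}).
∂π/∂P_{Aroma} = 169 − 6P_{Aroma} + 2P_{Brew} = 0 ⇒ P_{Aroma} = 169/6 + (1/3)P_{Brew}.
By symmetry P_{Brew} = P_{Aroma}; substituting into the reaction function, (2/3)P_{Aroma} = 169/6 and P_{Aroma} = 42.25.
q_{Aroma} = 115 − 3·42.25 + 2·42.25 = 72.75.

72.75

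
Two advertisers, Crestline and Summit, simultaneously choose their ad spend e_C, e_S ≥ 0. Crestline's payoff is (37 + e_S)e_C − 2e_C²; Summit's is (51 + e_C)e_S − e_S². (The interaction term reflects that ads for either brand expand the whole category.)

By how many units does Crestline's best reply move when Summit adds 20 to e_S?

5

Expanding Crestline's payoff: 37e_C + e_Se_C − 2e_C².
∂π/∂e_C = 37 + e_S − 4e_C = 0, so e_C = 9.25 + 0.25e_S.
The reaction-function slope is 0.25, so a 20-unit rise in e_S moves e_C by 0.25 × 20 = 5. Crestline's best response rises — the actions are strategic complements.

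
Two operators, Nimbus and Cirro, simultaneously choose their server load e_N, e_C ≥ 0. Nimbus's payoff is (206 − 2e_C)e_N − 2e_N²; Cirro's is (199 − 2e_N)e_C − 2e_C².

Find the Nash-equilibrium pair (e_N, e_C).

35.5, 32

Expanding Nimbus's payoff: 206e_N − 2e_Ce_N − 2e_N².
∂π/∂e_N = 206 − 2e_C − 4e_N = 0, so e_N = 51.5 − 0.5e_C.
Likewise for Cirro: e_C = 49.75 − 0.5e_N.
Substituting the second reaction function into the first: e_N = 51.5 − 0.5(49.75 − 0.5e_N), which gives 0.75e_N = 26.625 ⇒ e_N = 35.5.
Then e_C = 49.75 − 0.5·35.5 = 32.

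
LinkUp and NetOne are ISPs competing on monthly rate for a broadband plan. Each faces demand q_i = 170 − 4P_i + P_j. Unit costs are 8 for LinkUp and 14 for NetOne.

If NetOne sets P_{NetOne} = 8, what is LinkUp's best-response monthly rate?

LinkUp's profit: π = (P_{LinkUp} − 8)(170 − 4P_{LinkUp} + P_{NetOne}).
∂π/∂P_{LinkUp} = 202 − 8P_{LinkUp} + P_{NetOne} = 0 ⇒ P_{LinkUp} = 25.25 + 0.125P_{NetOne}.
At P_{NetOne} = 8: P_{LinkUp} = 25.25 + 0.125·8 = 26.25.

26.25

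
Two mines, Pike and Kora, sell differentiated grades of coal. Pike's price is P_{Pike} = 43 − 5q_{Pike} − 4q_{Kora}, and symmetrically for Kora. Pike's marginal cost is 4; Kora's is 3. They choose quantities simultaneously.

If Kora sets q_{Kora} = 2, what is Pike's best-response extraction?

3.1

Mine Pike's profit: π = q_{Pike}(43 − 5q_{Pike} − 4q_{Kora}) − 4q_{Pike}.
∂π/∂q_{Pike} = 39 − 10q_{Pike} − 4q_{Kora} = 0 ⇒ q_{Pike} = 3.9 − 0.4q_{Kora}.
At q_{Kora} = 2: q_{Pike} = 3.9 − 0.4·2 = 3.1.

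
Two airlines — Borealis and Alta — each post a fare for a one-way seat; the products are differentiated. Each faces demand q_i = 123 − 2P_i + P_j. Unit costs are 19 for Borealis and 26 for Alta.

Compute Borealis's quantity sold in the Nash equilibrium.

71.2

Borealis's profit: π = (P_{Borealis} − 19)(123 − 2P_{Borealis} + P_{Alta}).
∂π/∂P_{Borealis} = 161 − 4P_{Borealis} + P_{Alta} = 0 ⇒ P_{Borealis} = 40.25 + 0.25P_{Alta}.
Similarly P_{Alta} = 43.75 + 0.25P_{Borealis}.
Plugging P_{Alta} into Borealis's best response: P_{Borealis} = 40.25 + 0.25(43.75 + 0.25P_{Borealis}) ⇒ 0.9375P_{Borealis} = 51.1875, so P_{Borealis} = 54.6.
Then P_{Alta} = 43.75 + 0.25·54.6 = 57.4.
q_{Borealis} = 123 − 2·54.6 + 57.4 = 71.2.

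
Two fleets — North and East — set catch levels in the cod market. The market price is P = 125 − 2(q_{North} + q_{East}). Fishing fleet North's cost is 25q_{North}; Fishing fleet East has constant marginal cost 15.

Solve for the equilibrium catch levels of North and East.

15, 20

Fishing fleet North's profit: π = q_{North}(125 − 2(q_{North} + q_{East})) − 25q_{North}.
∂π/∂q_{North} = 100 − 4q_{North} − 2q_{East} = 0, so q_{North} = 25 − 0.5q_{East}.
By the same steps for East: q_{East} = 27.5 − 0.5q_{North}.
Substituting the second reaction function into the first: q_{North} = 25 − 0.5(27.5 − 0.5q_{North}), which gives 0.75q_{North} = 11.25 ⇒ q_{North} = 15.
Then q_{East} = 27.5 − 0.5·15 = 20.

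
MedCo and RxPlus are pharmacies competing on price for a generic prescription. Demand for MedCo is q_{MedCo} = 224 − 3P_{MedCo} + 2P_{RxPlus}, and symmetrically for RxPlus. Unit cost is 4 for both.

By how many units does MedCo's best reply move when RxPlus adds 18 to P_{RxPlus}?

MedCo's profit: π = (P_{MedCo} − 4)(224 − 3P_{MedCo} + 2P_{RxPlus}).
∂π/∂P_{MedCo} = 236 − 6P_{MedCo} + 2P_{RxPlus} = 0 ⇒ P_{MedCo} = 118/3 + (1/3)P_{RxPlus}.
The reaction-function slope is 1/3, so an 18-unit rise in P_{RxPlus} moves P_{MedCo} by 1/3 × 18 = 6. MedCo's best response rises — the actions are strategic complements.

6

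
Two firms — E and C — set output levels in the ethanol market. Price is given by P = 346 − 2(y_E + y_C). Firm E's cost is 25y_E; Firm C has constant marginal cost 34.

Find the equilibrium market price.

135

Firm E's profit: π = y_E(346 − 2(y_E + y_C)) − 25y_E.
∂π/∂y_E = 321 − 4y_E − 2y_C = 0, so y_E = 80.25 − 0.5y_C.
By the same steps for C: y_C = 78 − 0.5y_E.
Solving the two reaction functions simultaneously: (1 − (−0.5)(−0.5))y_E = 80.25 − 0.5·78, so 0.75y_E = 41.25 and y_E = 55.
Then y_C = 78 − 0.5·55 = 50.5.
Equilibrium price: P = 346 − 2·105.5 = 135.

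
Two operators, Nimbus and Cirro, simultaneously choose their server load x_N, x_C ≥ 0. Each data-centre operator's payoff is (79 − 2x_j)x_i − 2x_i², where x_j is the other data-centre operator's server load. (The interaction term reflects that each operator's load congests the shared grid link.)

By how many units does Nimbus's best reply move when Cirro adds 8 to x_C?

Nimbus's payoff is (79 − 2x_C)x_N − 2x_N².
∂π/∂x_N = 79 − 2x_C − 4x_N = 0, so x_N = 19.75 − 0.5x_C.
The reaction-function slope is −0.5, so an 8-unit rise in x_C moves x_N by −0.5 × 8 = −4. Nimbus's best response falls — the actions are strategic substitutes.

-4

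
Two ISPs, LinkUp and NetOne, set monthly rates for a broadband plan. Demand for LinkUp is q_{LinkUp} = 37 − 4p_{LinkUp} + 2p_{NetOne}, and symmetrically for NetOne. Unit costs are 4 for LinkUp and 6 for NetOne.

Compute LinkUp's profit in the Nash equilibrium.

LinkUp's profit: π = (p_{LinkUp} − 4)(37 − 4p_{LinkUp} + 2p_{NetOne}).
∂π/∂p_{LinkUp} = 53 − 8p_{LinkUp} + 2p_{NetOne} = 0 ⇒ p_{LinkUp} = 6.625 + 0.25p_{NetOne}.
Similarly p_{NetOne} = 7.625 + 0.25p_{LinkUp}.
Solving the two reaction functions simultaneously: (1 − (0.25)(0.25))p_{LinkUp} = 6.625 + 0.25·7.625, so 0.9375p_{LinkUp} = 273/32 and p_{LinkUp} = 9.1.
Then p_{NetOne} = 7.625 + 0.25·9.1 = 9.9.
q_{LinkUp} = 37 − 4·9.1 + 2·9.9 = 20.4.
Profit = (9.1 − 4)·20.4 = 104.04.

104.04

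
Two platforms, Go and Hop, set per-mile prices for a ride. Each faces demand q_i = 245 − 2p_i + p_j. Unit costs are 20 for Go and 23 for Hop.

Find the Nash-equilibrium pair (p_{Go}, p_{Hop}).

Go's profit: π = (p_{Go} − 20)(245 − 2p_{Go} + p_{Hop}).
∂π/∂p_{Go} = 285 − 4p_{Go} + p_{Hop} = 0 ⇒ p_{Go} = 71.25 + 0.25p_{Hop}.
Similarly p_{Hop} = 72.75 + 0.25p_{Go}.
Plugging p_{Hop} into Go's best response: p_{Go} = 71.25 + 0.25(72.75 + 0.25p_{Go}) ⇒ 0.9375p_{Go} = 89.4375, so p_{Go} = 95.4.
Then p_{Hop} = 72.75 + 0.25·95.4 = 96.6.

95.4, 96.6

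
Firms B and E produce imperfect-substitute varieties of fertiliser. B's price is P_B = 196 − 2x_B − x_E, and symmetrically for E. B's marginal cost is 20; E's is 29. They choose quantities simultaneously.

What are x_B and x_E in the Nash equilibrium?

Firm B's profit: π = x_B(196 − 2x_B − x_E) − 20x_B.
∂π/∂x_B = 176 − 4x_B − x_E = 0 ⇒ x_B = 44 − 0.25x_E.
Similarly x_E = 41.75 − 0.25x_B.
Substituting the second reaction function into the first: x_B = 44 − 0.25(41.75 − 0.25x_B), which gives 0.9375x_B = 33.5625 ⇒ x_B = 35.8.
Then x_E = 41.75 − 0.25·35.8 = 32.8.

35.8, 32.8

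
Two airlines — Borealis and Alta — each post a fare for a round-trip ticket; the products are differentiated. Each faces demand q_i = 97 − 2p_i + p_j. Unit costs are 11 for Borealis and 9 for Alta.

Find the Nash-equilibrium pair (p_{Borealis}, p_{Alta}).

39.4, 38.6

Borealis's profit: π = (p_{Borealis} − 11)(97 − 2p_{Borealis} + p_{Alta}).
∂π/∂p_{Borealis} = 119 − 4p_{Borealis} + p_{Alta} = 0 ⇒ p_{Borealis} = 29.75 + 0.25p_{Alta}.
Similarly p_{Alta} = 28.75 + 0.25p_{Borealis}.
Solving the two reaction functions simultaneously: (1 − (0.25)(0.25))p_{Borealis} = 29.75 + 0.25·28.75, so 0.9375p_{Borealis} = 36.9375 and p_{Borealis} = 39.4.
Then p_{Alta} = 28.75 + 0.25·39.4 = 38.6.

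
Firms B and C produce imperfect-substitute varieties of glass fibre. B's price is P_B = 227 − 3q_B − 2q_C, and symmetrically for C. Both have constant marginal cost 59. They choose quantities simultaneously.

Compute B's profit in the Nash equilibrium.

Firm B's profit: π = q_B(227 − 3q_B − 2q_C) − 59q_B.
∂π/∂q_B = 168 − 6q_B − 2q_C = 0 ⇒ q_B = 28 − (1/3)q_C.
Setting q_B = q_C in the reaction function: q_B = 28 − (1/3)q_B, so q_B = 28 / (4/3) = 21.
P_B = 227 − 3·21 − 2·21 = 122.
Profit = (122 − 59)·21 = 1323.

1323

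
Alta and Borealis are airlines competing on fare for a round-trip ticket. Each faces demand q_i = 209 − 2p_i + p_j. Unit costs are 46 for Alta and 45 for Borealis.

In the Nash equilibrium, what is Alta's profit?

5875.28

Alta's profit: π = (p_{Alta} − 46)(209 − 2p_{Alta} + p_{Borealis}).
∂π/∂p_{Alta} = 301 − 4p_{Alta} + p_{Borealis} = 0 ⇒ p_{Alta} = 75.25 + 0.25p_{Borealis}.
Similarly p_{Borealis} = 74.75 + 0.25p_{Alta}.
Substituting the second reaction function into the first: p_{Alta} = 75.25 + 0.25(74.75 + 0.25p_{Alta}), which gives 0.9375p_{Alta} = 93.9375 ⇒ p_{Alta} = 100.2.
Then p_{Borealis} = 74.75 + 0.25·100.2 = 99.8.
q_{Alta} = 209 − 2·100.2 + 99.8 = 108.4.
Profit = (100.2 − 46)·108.4 = 5875.28.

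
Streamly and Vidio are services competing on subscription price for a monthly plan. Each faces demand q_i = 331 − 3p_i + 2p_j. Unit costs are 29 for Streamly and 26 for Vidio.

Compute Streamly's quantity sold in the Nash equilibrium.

224.8125

Streamly's profit: π = (p_{Streamly} − 29)(331 − 3p_{Streamly} + 2p_{Vidio}).
∂π/∂p_{Streamly} = 418 − 6p_{Streamly} + 2p_{Vidio} = 0 ⇒ p_{Streamly} = 209/3 + (1/3)p_{Vidio}.
Similarly p_{Vidio} = 409/6 + (1/3)p_{Streamly}.
Solving the two reaction functions simultaneously: (1 − (1/3)(1/3))p_{Streamly} = 209/3 + (1/3)·(409/6), so (8/9)p_{Streamly} = 1663/18 and p_{Streamly} = 103.9375.
Then p_{Vidio} = 409/6 + (1/3)·103.9375 = 102.8125.
q_{Streamly} = 331 − 3·103.9375 + 2·102.8125 = 224.8125.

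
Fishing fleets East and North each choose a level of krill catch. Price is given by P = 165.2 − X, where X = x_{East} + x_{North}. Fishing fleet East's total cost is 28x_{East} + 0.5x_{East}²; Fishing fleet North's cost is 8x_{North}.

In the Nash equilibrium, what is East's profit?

Fishing fleet East's profit: π = x_{East}(165.2 − (x_{East} + x_{North})) − 28x_{East} − 0.5x_{East}².
∂π/∂x_{East} = 137.2 − 3x_{East} − x_{North} = 0, so x_{East} = 686/15 − (1/3)x_{North}.
For North: ∂π/∂x_{North} = 157.2 − 2x_{North} − x_{East} = 0 ⇒ x_{North} = 78.6 − 0.5x_{East}.
Substituting the second reaction function into the first: x_{East} = 686/15 − (1/3)(78.6 − 0.5x_{East}), which gives (5/6)x_{East} = 293/15 ⇒ x_{East} = 23.44.
Then x_{North} = 78.6 − 0.5·23.44 = 66.88.
Price P = 165.2 − 90.32 = 74.88.
East's profit: (74.88 − 28)·23.44 − 0.5(23.44)² = 824.1504.

824.1504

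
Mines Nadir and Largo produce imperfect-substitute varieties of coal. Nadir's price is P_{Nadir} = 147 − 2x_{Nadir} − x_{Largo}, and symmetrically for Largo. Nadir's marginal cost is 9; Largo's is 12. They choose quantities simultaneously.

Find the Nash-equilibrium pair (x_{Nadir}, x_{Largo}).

27.8, 26.8

Mine Nadir's profit: π = x_{Nadir}(147 − 2x_{Nadir} − x_{Largo}) − 9x_{Nadir}.
∂π/∂x_{Nadir} = 138 − 4x_{Nadir} − x_{Largo} = 0 ⇒ x_{Nadir} = 34.5 − 0.25x_{Largo}.
Similarly x_{Largo} = 33.75 − 0.25x_{Nadir}.
Solving the two reaction functions simultaneously: (1 − (−0.25)(−0.25))x_{Nadir} = 34.5 − 0.25·33.75, so 0.9375x_{Nadir} = 26.0625 and x_{Nadir} = 27.8.
Then x_{Largo} = 33.75 − 0.25·27.8 = 26.8.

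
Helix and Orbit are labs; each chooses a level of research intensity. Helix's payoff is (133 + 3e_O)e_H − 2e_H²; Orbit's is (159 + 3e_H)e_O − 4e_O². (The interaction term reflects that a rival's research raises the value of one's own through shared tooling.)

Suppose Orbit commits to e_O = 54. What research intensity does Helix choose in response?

Expanding Helix's payoff: 133e_H + 3e_Oe_H − 2e_H².
∂π/∂e_H = 133 + 3e_O − 4e_H = 0, so e_H = 33.25 + 0.75e_O.
At e_O = 54: e_H = 33.25 + 0.75·54 = 73.75.

73.75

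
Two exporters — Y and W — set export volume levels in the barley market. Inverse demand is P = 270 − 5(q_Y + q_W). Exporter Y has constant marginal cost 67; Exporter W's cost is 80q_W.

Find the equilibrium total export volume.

Exporter Y's profit: π = q_Y(270 − 5(q_Y + q_W)) − 67q_Y.
∂π/∂q_Y = 203 − 10q_Y − 5q_W = 0, so q_Y = 20.3 − 0.5q_W.
By the same steps for W: q_W = 19 − 0.5q_Y.
Solving the two reaction functions simultaneously: (1 − (−0.5)(−0.5))q_Y = 20.3 − 0.5·19, so 0.75q_Y = 10.8 and q_Y = 14.4.
Then q_W = 19 − 0.5·14.4 = 11.8.
Total export volume: 14.4 + 11.8 = 26.2.

26.2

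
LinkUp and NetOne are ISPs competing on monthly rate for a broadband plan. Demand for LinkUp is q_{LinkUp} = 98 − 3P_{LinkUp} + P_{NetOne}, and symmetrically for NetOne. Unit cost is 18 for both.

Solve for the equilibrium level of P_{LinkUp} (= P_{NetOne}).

30.4

LinkUp's profit: π = (P_{LinkUp} − 18)(98 − 3P_{LinkUp} + P_{NetOne}).
∂π/∂P_{LinkUp} = 152 − 6P_{LinkUp} + P_{NetOne} = 0 ⇒ P_{LinkUp} = 76/3 + (1/6)P_{NetOne}.
Setting P_{LinkUp} = P_{NetOne} in the reaction function: P_{LinkUp} = 76/3 + (1/6)P_{LinkUp}, so P_{LinkUp} = (76/3) / (5/6) = 30.4.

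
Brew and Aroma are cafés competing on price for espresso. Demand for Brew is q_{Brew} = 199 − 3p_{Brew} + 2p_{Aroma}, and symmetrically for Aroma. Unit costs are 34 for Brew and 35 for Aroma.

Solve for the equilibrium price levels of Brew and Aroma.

75.4375, 75.8125

Brew's profit: π = (p_{Brew} − 34)(199 − 3p_{Brew} + 2p_{Aroma}).
∂π/∂p_{Brew} = 301 − 6p_{Brew} + 2p_{Aroma} = 0 ⇒ p_{Brew} = 301/6 + (1/3)p_{Aroma}.
Similarly p_{Aroma} = 152/3 + (1/3)p_{Brew}.
Solving the two reaction functions simultaneously: (1 − (1/3)(1/3))p_{Brew} = 301/6 + (1/3)·(152/3), so (8/9)p_{Brew} = 1207/18 and p_{Brew} = 75.4375.
Then p_{Aroma} = 152/3 + (1/3)·75.4375 = 75.8125.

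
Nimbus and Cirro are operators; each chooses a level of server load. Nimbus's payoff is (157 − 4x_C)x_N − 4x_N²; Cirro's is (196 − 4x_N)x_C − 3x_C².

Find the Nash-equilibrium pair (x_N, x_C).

Expanding Nimbus's payoff: 157x_N − 4x_Cx_N − 4x_N².
∂π/∂x_N = 157 − 4x_C − 8x_N = 0, so x_N = 19.625 − 0.5x_C.
Likewise for Cirro: x_C = 98/3 − (2/3)x_N.
Substituting the second reaction function into the first: x_N = 19.625 − 0.5(98/3 − (2/3)x_N), which gives (2/3)x_N = 79/24 ⇒ x_N = 4.9375.
Then x_C = 98/3 − (2/3)·4.9375 = 29.375.

4.9375, 29.375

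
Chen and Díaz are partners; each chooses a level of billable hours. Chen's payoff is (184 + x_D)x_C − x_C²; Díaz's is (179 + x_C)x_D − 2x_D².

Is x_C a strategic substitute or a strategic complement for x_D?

Expanding Chen's payoff: 184x_C + x_Dx_C − x_C².
∂π/∂x_C = 184 + x_D − 2x_C = 0, so x_C = 92 + 0.5x_D.
The best-response slope dx_C/dx_D = 0.5 > 0: the reaction function is upward-sloping, so the choices are strategic complements.

strategic complements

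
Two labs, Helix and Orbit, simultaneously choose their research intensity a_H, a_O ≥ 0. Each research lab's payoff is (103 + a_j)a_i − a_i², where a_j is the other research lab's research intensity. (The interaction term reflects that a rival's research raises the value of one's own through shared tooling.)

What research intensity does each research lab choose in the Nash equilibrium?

103

Helix's payoff is (103 + a_O)a_H − a_H².
∂π/∂a_H = 103 + a_O − 2a_H = 0, so a_H = 51.5 + 0.5a_O.
The game is symmetric, so in equilibrium a_O = a_H: the reaction function gives 0.5a_H = 51.5, hence a_H = 103.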